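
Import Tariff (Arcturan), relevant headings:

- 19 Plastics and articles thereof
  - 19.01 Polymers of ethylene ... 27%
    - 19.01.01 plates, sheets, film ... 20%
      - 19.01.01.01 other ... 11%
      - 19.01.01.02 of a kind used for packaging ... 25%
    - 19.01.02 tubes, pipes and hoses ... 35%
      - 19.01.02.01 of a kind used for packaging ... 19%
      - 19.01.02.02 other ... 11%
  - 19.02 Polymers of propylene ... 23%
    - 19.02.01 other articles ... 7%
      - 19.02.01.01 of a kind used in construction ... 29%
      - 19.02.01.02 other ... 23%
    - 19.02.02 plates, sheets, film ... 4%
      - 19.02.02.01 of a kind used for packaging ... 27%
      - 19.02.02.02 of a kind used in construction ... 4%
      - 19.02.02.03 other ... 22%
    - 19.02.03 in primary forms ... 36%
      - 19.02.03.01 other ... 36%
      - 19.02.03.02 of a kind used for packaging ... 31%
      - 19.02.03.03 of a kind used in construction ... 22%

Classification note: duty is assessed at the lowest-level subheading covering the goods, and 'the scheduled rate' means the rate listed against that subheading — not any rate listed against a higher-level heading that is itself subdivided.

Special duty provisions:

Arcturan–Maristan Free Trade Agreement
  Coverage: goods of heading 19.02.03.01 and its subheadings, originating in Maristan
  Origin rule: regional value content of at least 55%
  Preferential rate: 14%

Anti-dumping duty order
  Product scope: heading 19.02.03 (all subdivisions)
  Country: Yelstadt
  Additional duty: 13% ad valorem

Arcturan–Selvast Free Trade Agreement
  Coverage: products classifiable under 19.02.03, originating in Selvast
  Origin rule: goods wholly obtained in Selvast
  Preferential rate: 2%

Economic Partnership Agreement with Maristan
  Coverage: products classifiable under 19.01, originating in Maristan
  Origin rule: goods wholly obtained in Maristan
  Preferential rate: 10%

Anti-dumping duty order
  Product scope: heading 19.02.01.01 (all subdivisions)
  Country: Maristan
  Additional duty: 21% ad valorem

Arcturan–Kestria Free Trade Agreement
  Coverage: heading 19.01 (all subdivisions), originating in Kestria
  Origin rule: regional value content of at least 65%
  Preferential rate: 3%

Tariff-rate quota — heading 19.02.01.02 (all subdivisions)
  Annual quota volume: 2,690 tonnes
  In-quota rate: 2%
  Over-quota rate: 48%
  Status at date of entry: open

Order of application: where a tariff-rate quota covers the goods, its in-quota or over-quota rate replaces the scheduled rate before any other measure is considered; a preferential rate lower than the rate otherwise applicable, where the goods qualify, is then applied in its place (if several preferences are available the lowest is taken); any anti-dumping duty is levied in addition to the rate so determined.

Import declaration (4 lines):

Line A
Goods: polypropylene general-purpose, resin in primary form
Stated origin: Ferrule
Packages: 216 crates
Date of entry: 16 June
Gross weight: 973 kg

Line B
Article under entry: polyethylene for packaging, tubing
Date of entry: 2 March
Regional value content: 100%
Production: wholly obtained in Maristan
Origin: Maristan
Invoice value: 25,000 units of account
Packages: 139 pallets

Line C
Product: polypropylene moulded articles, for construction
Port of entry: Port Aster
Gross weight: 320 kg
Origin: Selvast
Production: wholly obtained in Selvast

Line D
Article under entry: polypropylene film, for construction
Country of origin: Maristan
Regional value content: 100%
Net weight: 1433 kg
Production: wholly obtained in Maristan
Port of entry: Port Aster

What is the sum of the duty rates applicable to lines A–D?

79%

Line A: polypropylene → 19.02; resin in primary form → 19.02.03; general-purpose → 19.02.03.01. Scheduled 36%. No special measure applies. → 36%.
Line B: polyethylene → 19.01; tubing → 19.01.02; for packaging → 19.01.02.01. Scheduled 19%. Maristan agreement on 19.02.03.01: 19.01.02.01 not covered; Maristan agreement on 19.01: wholly obtained → 10% available; preferential 10%. → 10%.
Line C: polypropylene → 19.02; moulded articles → 19.02.01; for construction → 19.02.01.01. Scheduled 29%. Selvast agreement on 19.02.03: 19.02.01.01 not covered. → 29%.
Line D: polypropylene → 19.02; film → 19.02.02; for construction → 19.02.02.02. Scheduled 4%. Maristan agreement on 19.02.03.01: 19.02.02.02 not covered; Maristan agreement on 19.01: 19.02.02.02 not covered. → 4%.
Sum: 36% + 10% + 29% + 4% = 79%.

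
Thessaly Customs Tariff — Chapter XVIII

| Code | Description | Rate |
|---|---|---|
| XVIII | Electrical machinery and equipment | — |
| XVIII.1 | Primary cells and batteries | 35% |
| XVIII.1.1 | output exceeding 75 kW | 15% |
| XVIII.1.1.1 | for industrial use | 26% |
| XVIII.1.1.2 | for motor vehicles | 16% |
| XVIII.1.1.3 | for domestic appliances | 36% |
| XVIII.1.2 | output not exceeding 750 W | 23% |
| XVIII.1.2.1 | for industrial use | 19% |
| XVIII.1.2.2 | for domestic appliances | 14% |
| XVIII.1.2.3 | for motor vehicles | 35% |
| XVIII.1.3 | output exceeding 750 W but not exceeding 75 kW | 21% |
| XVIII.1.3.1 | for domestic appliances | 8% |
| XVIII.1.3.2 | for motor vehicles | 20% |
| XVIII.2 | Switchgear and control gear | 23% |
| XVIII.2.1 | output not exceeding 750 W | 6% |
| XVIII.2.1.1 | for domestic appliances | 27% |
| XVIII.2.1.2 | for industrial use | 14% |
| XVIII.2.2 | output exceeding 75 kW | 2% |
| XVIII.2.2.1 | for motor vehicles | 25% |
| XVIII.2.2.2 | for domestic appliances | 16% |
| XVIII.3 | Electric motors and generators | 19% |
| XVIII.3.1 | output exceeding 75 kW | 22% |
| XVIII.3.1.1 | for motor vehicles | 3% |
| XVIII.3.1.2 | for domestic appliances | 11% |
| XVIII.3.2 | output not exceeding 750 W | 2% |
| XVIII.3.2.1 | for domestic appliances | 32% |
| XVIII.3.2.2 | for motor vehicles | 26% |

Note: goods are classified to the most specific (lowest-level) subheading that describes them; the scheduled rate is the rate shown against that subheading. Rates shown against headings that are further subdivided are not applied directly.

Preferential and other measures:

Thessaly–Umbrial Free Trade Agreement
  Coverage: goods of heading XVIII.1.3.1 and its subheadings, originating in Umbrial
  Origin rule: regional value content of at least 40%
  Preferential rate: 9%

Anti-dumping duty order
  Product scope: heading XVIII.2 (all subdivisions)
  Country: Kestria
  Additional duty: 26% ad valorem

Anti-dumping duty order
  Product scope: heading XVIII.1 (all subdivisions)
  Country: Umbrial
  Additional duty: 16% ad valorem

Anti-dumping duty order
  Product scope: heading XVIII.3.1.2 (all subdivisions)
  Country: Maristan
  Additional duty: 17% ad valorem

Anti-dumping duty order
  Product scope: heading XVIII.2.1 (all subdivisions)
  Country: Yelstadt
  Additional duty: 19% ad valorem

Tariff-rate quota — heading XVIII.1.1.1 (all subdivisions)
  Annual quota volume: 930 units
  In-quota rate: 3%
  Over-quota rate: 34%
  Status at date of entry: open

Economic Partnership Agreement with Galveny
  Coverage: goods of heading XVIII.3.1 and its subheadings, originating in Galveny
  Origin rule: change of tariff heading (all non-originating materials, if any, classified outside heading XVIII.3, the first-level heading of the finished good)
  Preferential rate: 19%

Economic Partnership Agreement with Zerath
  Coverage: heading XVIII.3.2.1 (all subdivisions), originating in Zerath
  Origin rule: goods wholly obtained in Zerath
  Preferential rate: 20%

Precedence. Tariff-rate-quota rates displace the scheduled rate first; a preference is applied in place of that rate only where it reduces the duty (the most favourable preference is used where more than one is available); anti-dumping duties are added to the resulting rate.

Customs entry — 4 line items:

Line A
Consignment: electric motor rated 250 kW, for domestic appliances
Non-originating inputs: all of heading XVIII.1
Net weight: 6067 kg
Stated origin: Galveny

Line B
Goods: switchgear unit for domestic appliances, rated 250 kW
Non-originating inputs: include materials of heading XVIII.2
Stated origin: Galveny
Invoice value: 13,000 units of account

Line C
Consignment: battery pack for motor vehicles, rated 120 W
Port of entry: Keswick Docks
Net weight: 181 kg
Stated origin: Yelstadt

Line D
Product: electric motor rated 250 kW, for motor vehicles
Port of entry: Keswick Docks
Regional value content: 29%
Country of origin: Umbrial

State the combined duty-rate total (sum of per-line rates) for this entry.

65%

Line A: electric motor → XVIII.3; rated 250 kW → XVIII.3.1; for domestic appliances → XVIII.3.1.2. Scheduled 11%. Galveny agreement on XVIII.3.1: CTH met → 19% available; preference 19% not lower than 11% → no reduction. → 11%.
Line B: switchgear unit → XVIII.2; rated 250 kW → XVIII.2.2; for domestic appliances → XVIII.2.2.2. Scheduled 16%. Galveny agreement on XVIII.3.1: XVIII.2.2.2 not covered. → 16%.
Line C: battery pack → XVIII.1; rated 120 W → XVIII.1.2; for motor vehicles → XVIII.1.2.3. Scheduled 35%. No special measure applies. → 35%.
Line D: electric motor → XVIII.3; rated 250 kW → XVIII.3.1; for motor vehicles → XVIII.3.1.1. Scheduled 3%. Umbrial agreement on XVIII.1.3.1: XVIII.3.1.1 not covered. → 3%.
Sum: 11% + 16% + 35% + 3% = 65%.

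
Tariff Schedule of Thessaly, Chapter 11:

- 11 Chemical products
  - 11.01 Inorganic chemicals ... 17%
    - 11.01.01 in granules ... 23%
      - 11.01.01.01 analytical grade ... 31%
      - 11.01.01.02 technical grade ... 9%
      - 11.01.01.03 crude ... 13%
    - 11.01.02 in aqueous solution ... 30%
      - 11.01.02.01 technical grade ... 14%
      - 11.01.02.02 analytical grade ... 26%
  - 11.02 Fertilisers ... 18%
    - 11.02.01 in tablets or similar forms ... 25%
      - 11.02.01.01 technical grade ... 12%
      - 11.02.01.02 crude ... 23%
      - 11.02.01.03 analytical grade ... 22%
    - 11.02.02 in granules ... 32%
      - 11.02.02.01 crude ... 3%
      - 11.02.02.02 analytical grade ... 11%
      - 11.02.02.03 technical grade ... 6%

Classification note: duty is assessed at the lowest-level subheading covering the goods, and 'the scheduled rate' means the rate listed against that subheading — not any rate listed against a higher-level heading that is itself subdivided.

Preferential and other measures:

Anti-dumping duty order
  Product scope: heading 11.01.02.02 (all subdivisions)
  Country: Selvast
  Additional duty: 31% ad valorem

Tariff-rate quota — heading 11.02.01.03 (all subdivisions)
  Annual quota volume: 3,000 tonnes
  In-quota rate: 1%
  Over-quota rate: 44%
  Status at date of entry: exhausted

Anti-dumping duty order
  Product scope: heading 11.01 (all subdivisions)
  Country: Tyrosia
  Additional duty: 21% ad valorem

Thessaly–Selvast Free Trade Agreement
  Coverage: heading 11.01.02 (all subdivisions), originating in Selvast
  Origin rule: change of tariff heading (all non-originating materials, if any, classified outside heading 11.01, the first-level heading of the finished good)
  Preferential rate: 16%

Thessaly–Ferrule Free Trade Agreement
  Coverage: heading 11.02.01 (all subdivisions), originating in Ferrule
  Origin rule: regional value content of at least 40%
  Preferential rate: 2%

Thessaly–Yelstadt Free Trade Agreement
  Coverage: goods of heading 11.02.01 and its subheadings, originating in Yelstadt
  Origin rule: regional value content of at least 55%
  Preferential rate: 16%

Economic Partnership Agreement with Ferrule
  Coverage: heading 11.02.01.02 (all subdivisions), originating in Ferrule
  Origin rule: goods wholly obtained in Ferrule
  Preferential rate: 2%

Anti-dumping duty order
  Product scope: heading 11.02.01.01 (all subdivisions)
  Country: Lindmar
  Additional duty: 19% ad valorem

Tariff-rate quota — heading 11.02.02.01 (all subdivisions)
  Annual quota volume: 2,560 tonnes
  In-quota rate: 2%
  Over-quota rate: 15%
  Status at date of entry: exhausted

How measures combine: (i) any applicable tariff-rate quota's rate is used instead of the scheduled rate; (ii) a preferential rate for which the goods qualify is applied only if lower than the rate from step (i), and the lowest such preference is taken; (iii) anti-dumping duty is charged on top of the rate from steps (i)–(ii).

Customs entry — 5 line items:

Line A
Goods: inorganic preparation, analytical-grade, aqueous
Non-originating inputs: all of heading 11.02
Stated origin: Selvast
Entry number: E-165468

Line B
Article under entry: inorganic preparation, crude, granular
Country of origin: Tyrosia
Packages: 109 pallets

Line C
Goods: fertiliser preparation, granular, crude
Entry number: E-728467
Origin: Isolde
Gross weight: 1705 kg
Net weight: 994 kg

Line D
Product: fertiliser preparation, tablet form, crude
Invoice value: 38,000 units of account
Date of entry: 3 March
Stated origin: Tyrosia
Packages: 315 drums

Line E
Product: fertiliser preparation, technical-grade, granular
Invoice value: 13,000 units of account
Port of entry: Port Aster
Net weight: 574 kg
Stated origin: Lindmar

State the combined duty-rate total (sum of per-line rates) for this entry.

125%

Line A: inorganic → 11.01; aqueous → 11.01.02; analytical-grade → 11.01.02.02. Scheduled 26%. Selvast agreement on 11.01.02: CTH met → 16% available; preferential 16%; anti-dumping (Selvast, 11.01.02.02): +31%; total 16% + 31% = 47%. → 47%.
Line B: inorganic → 11.01; granular → 11.01.01; crude → 11.01.01.03. Scheduled 13%. anti-dumping (Tyrosia, 11.01): +21%; total 13% + 21% = 34%. → 34%.
Line C: fertiliser → 11.02; granular → 11.02.02; crude → 11.02.02.01. Scheduled 3%. quota on 11.02.02.01 exhausted → over-quota 15%. → 15%.
Line D: fertiliser → 11.02; tablet form → 11.02.01; crude → 11.02.01.02. Scheduled 23%. No special measure applies. → 23%.
Line E: fertiliser → 11.02; granular → 11.02.02; technical-grade → 11.02.02.03. Scheduled 6%. No special measure applies. → 6%.
Sum: 47% + 34% + 15% + 23% + 6% = 125%.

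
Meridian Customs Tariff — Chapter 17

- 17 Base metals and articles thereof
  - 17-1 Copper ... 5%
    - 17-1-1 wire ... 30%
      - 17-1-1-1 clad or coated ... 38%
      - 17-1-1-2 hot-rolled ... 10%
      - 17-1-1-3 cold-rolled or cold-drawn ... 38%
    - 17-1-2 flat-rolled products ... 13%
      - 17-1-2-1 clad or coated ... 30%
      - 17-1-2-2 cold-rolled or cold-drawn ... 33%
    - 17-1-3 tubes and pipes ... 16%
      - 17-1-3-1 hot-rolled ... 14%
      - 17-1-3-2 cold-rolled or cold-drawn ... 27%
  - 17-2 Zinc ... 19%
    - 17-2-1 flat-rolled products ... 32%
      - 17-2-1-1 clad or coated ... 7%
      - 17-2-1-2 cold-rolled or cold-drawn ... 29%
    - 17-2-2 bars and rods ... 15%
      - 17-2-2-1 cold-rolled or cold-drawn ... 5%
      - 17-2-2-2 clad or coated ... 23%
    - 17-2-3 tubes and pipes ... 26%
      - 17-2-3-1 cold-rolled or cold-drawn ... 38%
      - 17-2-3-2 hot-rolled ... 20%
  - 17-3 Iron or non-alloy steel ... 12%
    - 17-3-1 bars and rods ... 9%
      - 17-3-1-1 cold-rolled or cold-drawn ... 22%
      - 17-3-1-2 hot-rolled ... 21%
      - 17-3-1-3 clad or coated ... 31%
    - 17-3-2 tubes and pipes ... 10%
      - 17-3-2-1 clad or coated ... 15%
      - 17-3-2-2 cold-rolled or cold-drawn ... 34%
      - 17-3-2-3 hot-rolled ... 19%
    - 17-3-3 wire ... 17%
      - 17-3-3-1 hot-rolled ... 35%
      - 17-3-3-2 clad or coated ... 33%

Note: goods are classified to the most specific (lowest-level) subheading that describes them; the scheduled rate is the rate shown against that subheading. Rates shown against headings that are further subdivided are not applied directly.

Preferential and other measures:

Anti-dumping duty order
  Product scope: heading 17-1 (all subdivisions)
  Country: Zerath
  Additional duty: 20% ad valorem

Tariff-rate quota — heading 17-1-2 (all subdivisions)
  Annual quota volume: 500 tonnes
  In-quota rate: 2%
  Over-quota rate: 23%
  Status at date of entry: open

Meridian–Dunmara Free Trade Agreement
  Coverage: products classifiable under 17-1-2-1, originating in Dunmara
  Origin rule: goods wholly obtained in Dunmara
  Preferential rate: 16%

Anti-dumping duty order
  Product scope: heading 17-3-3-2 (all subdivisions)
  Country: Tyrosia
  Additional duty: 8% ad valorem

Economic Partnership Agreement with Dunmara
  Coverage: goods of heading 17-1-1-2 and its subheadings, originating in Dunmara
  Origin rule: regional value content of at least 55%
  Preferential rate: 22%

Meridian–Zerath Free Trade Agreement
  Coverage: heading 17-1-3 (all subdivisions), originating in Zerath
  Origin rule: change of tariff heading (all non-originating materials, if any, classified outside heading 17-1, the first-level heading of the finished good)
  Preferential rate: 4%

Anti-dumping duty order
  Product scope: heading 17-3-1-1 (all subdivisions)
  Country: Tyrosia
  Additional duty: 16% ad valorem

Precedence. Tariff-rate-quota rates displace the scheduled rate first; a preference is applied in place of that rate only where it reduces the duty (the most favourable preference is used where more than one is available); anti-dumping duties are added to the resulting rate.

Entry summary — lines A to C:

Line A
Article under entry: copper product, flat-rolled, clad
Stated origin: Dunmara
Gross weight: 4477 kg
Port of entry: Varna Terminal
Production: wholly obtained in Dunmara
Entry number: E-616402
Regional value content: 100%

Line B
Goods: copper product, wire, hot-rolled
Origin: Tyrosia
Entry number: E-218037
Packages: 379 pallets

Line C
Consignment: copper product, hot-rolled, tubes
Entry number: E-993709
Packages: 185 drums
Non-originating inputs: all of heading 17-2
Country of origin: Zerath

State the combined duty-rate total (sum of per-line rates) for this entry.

36%

Line A: copper → 17-1; flat-rolled → 17-1-2; clad → 17-1-2-1. Scheduled 30%. quota on 17-1-2 open → in-quota 2%; Dunmara agreement on 17-1-2-1: wholly obtained → 16% available; Dunmara agreement on 17-1-1-2: 17-1-2-1 not covered; preference 16% not lower than 2% → no reduction. → 2%.
Line B: copper → 17-1; wire → 17-1-1; hot-rolled → 17-1-1-2. Scheduled 10%. No special measure applies. → 10%.
Line C: copper → 17-1; tubes → 17-1-3; hot-rolled → 17-1-3-1. Scheduled 14%. Zerath agreement on 17-1-3: CTH met → 4% available; preferential 4%; anti-dumping (Zerath, 17-1): +20%; total 4% + 20% = 24%. → 24%.
Sum: 2% + 10% + 24% = 36%.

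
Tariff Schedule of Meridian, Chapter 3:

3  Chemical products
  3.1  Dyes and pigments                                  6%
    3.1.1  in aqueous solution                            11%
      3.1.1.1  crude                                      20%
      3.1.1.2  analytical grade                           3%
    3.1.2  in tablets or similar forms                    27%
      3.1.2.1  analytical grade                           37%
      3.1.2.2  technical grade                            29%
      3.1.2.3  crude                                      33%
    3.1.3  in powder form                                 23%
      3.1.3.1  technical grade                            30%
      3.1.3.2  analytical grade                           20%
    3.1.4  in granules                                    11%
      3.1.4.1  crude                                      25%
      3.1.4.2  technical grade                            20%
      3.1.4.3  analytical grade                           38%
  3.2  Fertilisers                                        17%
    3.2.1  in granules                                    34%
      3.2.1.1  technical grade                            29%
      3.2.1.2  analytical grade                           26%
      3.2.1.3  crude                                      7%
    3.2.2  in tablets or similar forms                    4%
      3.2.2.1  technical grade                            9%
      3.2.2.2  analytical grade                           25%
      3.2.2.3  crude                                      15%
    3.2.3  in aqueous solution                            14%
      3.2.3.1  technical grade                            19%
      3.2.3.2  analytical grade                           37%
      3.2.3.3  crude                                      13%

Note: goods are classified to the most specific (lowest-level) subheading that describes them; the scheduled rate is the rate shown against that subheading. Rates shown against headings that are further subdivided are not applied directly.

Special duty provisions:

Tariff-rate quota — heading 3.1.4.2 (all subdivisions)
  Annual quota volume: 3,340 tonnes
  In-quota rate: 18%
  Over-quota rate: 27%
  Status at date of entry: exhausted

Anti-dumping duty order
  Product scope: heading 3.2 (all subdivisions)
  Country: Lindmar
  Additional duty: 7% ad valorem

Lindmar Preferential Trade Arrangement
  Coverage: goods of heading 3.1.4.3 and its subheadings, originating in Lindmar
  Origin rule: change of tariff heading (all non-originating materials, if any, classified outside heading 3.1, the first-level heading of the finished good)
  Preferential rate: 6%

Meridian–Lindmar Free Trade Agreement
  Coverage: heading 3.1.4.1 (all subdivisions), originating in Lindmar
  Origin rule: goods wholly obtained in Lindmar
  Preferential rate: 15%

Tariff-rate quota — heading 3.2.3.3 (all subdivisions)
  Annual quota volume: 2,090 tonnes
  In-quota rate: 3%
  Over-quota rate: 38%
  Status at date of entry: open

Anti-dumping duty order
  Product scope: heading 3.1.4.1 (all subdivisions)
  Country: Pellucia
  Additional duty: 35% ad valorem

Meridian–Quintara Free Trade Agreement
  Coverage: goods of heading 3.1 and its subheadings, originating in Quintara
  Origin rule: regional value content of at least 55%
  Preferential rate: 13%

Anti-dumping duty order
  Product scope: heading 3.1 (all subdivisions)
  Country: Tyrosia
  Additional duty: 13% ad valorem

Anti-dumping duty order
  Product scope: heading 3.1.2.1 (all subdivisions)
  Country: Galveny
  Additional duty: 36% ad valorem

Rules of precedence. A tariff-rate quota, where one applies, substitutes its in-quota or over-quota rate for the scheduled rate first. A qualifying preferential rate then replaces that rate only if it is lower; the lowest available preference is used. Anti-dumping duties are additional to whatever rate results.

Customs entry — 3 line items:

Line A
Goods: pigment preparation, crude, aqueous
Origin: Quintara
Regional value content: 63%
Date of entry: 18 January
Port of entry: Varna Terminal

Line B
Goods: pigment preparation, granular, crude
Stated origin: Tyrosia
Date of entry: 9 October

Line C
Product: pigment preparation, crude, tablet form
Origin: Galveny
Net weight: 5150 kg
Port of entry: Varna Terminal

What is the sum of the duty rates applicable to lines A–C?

Line A: pigment → 3.1; aqueous → 3.1.1; crude → 3.1.1.1. Scheduled 20%. Quintara agreement on 3.1: RVC ≥ 55% → 13% available; preferential 13%. → 13%.
Line B: pigment → 3.1; granular → 3.1.4; crude → 3.1.4.1. Scheduled 25%. anti-dumping (Tyrosia, 3.1): +13%; total 25% + 13% = 38%. → 38%.
Line C: pigment → 3.1; tablet form → 3.1.2; crude → 3.1.2.3. Scheduled 33%. No special measure applies. → 33%.
Sum: 13% + 38% + 33% = 84%.

84%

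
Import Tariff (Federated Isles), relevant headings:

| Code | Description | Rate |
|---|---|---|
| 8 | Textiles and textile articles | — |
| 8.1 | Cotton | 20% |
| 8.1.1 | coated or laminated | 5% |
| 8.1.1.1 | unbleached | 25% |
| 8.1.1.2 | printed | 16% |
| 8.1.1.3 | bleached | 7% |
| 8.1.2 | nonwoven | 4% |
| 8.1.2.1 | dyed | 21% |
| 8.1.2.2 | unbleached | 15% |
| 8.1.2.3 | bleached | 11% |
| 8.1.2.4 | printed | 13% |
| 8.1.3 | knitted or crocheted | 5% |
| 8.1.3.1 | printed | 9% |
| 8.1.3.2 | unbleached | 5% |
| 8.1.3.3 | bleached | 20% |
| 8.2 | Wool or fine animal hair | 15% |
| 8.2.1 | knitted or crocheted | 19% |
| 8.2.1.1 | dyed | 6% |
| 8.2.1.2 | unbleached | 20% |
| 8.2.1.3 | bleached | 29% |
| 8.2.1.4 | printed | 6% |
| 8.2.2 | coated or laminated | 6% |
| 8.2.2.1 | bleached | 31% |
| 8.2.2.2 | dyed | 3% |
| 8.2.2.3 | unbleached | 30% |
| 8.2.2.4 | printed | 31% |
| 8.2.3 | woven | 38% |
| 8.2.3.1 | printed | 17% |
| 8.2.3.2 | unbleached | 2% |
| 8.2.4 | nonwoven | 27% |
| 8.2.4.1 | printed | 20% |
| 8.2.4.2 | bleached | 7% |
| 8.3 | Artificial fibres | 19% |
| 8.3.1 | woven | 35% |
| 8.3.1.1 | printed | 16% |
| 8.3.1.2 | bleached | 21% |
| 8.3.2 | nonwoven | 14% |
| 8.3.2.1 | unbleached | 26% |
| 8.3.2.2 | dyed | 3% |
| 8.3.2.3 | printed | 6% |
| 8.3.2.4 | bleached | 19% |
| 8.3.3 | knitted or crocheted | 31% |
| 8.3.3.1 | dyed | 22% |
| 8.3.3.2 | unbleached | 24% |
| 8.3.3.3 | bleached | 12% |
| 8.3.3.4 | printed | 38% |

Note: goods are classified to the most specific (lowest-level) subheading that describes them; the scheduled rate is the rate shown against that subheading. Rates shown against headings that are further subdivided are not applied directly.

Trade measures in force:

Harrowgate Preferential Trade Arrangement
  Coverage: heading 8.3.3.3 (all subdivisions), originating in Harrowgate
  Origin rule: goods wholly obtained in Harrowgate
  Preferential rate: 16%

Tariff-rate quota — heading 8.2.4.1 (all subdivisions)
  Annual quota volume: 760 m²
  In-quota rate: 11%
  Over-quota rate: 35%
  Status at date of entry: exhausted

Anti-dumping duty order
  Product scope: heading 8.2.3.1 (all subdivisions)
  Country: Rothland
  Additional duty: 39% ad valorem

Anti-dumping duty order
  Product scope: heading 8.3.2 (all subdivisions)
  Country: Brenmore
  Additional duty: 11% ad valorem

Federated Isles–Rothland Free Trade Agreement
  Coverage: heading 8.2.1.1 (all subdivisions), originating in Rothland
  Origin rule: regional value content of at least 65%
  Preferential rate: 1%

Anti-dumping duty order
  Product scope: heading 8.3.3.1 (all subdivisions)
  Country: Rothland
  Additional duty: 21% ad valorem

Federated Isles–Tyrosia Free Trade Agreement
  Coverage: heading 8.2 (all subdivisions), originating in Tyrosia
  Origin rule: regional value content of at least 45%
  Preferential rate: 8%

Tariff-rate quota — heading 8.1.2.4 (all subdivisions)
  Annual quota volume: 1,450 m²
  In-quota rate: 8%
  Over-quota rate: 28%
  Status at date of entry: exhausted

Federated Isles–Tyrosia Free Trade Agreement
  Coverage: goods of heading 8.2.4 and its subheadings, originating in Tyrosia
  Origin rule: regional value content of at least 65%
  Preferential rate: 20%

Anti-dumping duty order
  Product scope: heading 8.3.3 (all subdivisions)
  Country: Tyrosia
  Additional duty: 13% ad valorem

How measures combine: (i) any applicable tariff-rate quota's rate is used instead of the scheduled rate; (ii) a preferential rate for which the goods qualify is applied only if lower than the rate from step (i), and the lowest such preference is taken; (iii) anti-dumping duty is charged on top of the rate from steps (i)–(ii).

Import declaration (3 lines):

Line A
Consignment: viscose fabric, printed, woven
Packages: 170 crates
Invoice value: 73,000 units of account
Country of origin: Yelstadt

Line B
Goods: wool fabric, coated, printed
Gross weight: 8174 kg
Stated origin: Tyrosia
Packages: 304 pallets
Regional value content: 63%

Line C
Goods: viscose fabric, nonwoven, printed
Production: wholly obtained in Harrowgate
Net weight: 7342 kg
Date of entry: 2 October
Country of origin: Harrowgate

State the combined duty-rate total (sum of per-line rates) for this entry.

Line A: viscose → 8.3; woven → 8.3.1; printed → 8.3.1.1. Scheduled 16%. No special measure applies. → 16%.
Line B: wool → 8.2; coated → 8.2.2; printed → 8.2.2.4. Scheduled 31%. Tyrosia agreement on 8.2: RVC ≥ 45% → 8% available; Tyrosia agreement on 8.2.4: 8.2.2.4 not covered; preferential 8%. → 8%.
Line C: viscose → 8.3; nonwoven → 8.3.2; printed → 8.3.2.3. Scheduled 6%. Harrowgate agreement on 8.3.3.3: 8.3.2.3 not covered. → 6%.
Sum: 16% + 8% + 6% = 30%.

30%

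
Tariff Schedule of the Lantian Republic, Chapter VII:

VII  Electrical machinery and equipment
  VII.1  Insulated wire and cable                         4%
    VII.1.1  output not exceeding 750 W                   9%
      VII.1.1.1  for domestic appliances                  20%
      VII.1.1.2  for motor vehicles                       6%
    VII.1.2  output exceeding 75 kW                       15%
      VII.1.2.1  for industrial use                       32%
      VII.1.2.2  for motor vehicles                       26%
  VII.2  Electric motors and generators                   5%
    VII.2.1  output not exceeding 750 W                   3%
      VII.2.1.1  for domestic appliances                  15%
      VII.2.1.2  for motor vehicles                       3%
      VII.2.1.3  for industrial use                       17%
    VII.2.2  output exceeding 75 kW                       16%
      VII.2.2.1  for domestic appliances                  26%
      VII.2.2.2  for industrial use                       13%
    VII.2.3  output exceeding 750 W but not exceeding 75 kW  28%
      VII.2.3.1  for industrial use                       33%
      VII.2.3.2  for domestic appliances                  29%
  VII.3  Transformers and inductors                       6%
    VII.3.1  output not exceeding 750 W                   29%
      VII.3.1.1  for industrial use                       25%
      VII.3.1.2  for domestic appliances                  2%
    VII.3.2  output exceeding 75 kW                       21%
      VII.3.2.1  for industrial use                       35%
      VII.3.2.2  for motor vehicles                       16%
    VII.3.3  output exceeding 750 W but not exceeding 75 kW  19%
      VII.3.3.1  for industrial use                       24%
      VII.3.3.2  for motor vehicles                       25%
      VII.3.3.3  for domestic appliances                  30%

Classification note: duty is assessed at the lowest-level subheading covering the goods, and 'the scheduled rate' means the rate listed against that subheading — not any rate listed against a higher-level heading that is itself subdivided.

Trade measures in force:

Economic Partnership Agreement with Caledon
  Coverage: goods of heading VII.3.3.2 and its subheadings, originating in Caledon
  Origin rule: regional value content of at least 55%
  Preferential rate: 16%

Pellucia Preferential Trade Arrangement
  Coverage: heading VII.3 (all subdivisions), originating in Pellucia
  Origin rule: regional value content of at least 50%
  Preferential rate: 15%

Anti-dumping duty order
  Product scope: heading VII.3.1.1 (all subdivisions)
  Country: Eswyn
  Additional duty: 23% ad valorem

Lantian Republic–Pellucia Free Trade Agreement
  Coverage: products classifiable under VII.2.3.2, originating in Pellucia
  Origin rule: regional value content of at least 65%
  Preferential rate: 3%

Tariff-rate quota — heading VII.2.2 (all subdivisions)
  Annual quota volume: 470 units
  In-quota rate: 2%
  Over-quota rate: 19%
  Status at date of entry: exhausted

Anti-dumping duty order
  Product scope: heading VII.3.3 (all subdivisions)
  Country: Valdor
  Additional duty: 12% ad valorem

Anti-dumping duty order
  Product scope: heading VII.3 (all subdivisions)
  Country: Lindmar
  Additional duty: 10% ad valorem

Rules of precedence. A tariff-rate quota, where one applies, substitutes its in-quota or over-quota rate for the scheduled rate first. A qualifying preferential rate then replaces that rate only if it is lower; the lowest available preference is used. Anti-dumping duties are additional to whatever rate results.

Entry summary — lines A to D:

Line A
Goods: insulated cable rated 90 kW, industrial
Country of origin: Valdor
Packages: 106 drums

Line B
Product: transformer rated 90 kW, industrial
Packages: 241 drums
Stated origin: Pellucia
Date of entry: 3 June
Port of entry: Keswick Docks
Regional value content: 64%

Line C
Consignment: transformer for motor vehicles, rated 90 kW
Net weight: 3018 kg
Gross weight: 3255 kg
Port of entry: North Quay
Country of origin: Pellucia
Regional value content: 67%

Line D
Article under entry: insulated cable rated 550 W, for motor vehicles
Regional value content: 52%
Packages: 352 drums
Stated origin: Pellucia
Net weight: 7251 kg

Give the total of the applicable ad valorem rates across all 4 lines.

Line A: insulated cable → VII.1; rated 90 kW → VII.1.2; industrial → VII.1.2.1. Scheduled 32%. No special measure applies. → 32%.
Line B: transformer → VII.3; rated 90 kW → VII.3.2; industrial → VII.3.2.1. Scheduled 35%. Pellucia agreement on VII.3: RVC ≥ 50% → 15% available; Pellucia agreement on VII.2.3.2: VII.3.2.1 not covered; preferential 15%. → 15%.
Line C: transformer → VII.3; rated 90 kW → VII.3.2; for motor vehicles → VII.3.2.2. Scheduled 16%. Pellucia agreement on VII.3: RVC ≥ 50% → 15% available; Pellucia agreement on VII.2.3.2: VII.3.2.2 not covered; preferential 15%. → 15%.
Line D: insulated cable → VII.1; rated 550 W → VII.1.1; for motor vehicles → VII.1.1.2. Scheduled 6%. Pellucia agreement on VII.3: VII.1.1.2 not covered; Pellucia agreement on VII.2.3.2: VII.1.1.2 not covered. → 6%.
Sum: 32% + 15% + 15% + 6% = 68%.

68%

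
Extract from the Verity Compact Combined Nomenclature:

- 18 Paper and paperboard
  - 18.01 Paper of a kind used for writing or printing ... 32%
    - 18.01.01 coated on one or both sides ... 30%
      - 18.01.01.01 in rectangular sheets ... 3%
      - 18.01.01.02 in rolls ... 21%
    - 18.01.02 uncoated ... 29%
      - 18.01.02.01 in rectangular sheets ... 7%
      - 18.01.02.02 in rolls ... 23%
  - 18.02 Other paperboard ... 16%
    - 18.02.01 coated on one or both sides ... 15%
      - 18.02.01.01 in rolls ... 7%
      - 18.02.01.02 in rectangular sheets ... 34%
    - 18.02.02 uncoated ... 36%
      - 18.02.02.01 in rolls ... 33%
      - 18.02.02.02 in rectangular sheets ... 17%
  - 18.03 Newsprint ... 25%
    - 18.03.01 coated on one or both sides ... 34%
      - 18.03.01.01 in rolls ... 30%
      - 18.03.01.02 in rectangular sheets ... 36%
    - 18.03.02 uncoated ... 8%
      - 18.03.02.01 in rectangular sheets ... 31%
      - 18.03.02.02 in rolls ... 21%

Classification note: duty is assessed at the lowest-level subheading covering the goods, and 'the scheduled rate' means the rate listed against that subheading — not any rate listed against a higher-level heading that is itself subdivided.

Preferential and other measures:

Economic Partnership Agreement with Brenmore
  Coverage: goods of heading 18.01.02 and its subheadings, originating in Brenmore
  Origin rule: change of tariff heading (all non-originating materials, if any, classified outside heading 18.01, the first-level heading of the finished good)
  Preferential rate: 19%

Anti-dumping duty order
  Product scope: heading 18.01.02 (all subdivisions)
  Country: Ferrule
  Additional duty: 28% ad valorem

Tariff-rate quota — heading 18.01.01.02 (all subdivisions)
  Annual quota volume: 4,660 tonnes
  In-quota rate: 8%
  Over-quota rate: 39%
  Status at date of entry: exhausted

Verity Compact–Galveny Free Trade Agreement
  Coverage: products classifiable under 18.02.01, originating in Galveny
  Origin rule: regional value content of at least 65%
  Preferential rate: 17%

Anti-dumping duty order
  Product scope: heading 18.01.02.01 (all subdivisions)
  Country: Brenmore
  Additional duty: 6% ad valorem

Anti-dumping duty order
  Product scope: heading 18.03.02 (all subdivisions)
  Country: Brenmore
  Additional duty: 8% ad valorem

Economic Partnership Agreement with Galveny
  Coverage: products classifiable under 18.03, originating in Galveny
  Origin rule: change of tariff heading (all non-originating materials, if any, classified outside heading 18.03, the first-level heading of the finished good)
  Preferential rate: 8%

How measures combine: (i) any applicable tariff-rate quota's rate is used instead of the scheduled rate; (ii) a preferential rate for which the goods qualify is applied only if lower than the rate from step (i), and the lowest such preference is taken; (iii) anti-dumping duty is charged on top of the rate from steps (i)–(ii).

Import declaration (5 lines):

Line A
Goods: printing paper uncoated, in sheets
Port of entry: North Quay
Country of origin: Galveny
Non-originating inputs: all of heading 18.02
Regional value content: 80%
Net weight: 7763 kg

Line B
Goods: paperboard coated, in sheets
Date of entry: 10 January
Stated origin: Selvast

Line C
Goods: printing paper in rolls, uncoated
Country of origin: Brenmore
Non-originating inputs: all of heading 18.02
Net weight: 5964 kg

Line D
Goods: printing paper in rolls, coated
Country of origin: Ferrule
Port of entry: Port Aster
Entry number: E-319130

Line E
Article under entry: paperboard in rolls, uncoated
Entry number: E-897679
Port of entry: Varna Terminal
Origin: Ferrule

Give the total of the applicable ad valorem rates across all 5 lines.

132%

Line A: printing paper → 18.01; uncoated → 18.01.02; in sheets → 18.01.02.01. Scheduled 7%. Galveny agreement on 18.02.01: 18.01.02.01 not covered; Galveny agreement on 18.03: 18.01.02.01 not covered. → 7%.
Line B: paperboard → 18.02; coated → 18.02.01; in sheets → 18.02.01.02. Scheduled 34%. No special measure applies. → 34%.
Line C: printing paper → 18.01; uncoated → 18.01.02; in rolls → 18.01.02.02. Scheduled 23%. Brenmore agreement on 18.01.02: CTH met → 19% available; preferential 19%. → 19%.
Line D: printing paper → 18.01; coated → 18.01.01; in rolls → 18.01.01.02. Scheduled 21%. quota on 18.01.01.02 exhausted → over-quota 39%. → 39%.
Line E: paperboard → 18.02; uncoated → 18.02.02; in rolls → 18.02.02.01. Scheduled 33%. No special measure applies. → 33%.
Sum: 7% + 34% + 19% + 39% + 33% = 132%.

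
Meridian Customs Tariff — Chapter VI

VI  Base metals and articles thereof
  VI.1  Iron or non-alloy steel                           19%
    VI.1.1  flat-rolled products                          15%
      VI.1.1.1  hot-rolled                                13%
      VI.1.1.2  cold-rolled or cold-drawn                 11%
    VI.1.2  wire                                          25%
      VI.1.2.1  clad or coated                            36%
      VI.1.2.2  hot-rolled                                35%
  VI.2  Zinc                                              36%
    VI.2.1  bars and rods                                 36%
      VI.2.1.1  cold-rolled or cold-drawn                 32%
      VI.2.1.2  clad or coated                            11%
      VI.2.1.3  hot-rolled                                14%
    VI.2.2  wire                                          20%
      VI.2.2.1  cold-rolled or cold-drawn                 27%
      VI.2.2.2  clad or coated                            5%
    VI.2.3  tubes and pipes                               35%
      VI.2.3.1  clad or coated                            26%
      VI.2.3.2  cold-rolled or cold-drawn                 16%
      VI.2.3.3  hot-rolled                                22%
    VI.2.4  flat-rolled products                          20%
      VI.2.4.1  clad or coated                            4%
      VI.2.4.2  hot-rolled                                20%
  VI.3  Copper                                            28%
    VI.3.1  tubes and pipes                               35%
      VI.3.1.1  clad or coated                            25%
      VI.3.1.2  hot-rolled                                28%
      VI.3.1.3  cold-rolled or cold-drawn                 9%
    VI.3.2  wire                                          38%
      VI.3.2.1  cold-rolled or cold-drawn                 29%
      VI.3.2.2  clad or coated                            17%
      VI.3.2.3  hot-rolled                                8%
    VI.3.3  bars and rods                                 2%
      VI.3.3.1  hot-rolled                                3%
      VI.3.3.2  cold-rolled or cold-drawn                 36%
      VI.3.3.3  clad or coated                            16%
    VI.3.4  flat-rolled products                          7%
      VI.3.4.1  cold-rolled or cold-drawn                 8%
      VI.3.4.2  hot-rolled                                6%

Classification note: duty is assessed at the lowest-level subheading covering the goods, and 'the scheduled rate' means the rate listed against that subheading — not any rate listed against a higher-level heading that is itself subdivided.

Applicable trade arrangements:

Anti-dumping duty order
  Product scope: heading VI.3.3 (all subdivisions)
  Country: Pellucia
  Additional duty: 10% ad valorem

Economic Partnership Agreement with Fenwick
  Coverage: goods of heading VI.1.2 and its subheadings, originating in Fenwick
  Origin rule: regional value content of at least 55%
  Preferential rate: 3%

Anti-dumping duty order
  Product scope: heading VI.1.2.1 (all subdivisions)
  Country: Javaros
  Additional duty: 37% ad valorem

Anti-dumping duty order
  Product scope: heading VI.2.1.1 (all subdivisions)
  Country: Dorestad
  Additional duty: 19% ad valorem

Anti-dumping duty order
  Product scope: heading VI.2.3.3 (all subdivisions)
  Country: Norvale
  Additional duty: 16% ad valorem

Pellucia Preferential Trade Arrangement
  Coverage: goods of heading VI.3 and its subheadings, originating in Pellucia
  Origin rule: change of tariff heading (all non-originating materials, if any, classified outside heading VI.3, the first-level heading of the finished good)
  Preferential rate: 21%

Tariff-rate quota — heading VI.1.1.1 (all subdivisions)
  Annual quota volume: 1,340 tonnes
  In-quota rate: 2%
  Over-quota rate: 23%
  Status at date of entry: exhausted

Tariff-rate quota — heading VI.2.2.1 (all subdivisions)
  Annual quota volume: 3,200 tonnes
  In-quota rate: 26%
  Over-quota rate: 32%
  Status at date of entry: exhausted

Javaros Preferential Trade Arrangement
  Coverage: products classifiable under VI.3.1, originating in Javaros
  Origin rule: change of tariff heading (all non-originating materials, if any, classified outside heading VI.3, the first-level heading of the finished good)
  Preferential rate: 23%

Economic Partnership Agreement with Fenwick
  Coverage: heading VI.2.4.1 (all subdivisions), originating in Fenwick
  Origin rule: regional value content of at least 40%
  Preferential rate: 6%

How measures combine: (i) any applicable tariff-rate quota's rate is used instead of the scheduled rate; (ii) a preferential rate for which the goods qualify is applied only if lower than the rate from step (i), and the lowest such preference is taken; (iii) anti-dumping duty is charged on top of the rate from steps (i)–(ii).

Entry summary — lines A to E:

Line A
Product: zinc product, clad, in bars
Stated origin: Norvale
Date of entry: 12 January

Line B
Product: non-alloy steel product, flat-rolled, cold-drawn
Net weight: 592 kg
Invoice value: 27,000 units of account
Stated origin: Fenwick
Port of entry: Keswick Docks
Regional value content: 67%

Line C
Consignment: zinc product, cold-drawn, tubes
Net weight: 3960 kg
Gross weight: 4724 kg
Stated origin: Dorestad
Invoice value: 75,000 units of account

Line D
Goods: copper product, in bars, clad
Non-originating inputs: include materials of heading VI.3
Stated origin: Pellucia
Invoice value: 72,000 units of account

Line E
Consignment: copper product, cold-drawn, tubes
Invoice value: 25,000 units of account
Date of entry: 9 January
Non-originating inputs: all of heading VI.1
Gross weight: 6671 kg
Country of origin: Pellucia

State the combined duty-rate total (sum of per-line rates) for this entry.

73%

Line A: zinc → VI.2; in bars → VI.2.1; clad → VI.2.1.2. Scheduled 11%. No special measure applies. → 11%.
Line B: non-alloy steel → VI.1; flat-rolled → VI.1.1; cold-drawn → VI.1.1.2. Scheduled 11%. Fenwick agreement on VI.1.2: VI.1.1.2 not covered; Fenwick agreement on VI.2.4.1: VI.1.1.2 not covered. → 11%.
Line C: zinc → VI.2; tubes → VI.2.3; cold-drawn → VI.2.3.2. Scheduled 16%. No special measure applies. → 16%.
Line D: copper → VI.3; in bars → VI.3.3; clad → VI.3.3.3. Scheduled 16%. Pellucia agreement on VI.3: CTH not met; anti-dumping (Pellucia, VI.3.3): +10%; total 16% + 10% = 26%. → 26%.
Line E: copper → VI.3; tubes → VI.3.1; cold-drawn → VI.3.1.3. Scheduled 9%. Pellucia agreement on VI.3: CTH met → 21% available; preference 21% not lower than 9% → no reduction. → 9%.
Sum: 11% + 11% + 16% + 26% + 9% = 73%.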